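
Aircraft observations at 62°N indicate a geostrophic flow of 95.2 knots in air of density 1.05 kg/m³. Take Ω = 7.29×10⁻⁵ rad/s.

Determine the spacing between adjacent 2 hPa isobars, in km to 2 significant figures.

30 km

Coriolis parameter at 62°N:
f = 2Ω sin φ = 2 × 7.29×10⁻⁵ × sin 62° = 1.29×10⁻⁴ s⁻¹
Wind speed in SI: 95.2 knots = 49.0 m/s
Geostrophic balance rearranged: |∂P/∂n| = f ρ V_g
|∂P/∂n| = 1.29×10⁻⁴ × 1.05 × 49.0 = 6.62×10⁻³ Pa/m
Isobar spacing: Δn = ΔP/|∂P/∂n| = 200 Pa / 6.62×10⁻³ Pa/m = 30212 m ≈ 30 km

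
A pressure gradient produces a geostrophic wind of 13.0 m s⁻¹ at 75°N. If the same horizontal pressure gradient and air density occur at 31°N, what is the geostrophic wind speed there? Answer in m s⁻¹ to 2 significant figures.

24 m s⁻¹

With the same pressure gradient and density, V_g ∝ 1/f ∝ 1/sin φ.
V₂ = V₁ · sin φ₁ / sin φ₂ = 13.0 × sin 75° / sin 31°
V₂ = 13.0 × 0.9659/0.5150 = 24 m s⁻¹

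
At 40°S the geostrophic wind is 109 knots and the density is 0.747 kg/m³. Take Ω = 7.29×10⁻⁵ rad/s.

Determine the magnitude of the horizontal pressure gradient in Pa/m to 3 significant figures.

Coriolis parameter at 40°S:
f = 2Ω sin φ = 2 × 7.29×10⁻⁵ × sin 40° = 9.37×10⁻⁵ s⁻¹
Wind speed in SI: 109 knots = 56.1 m/s
Geostrophic balance rearranged: |∂P/∂n| = f ρ V_g
|∂P/∂n| = 9.37×10⁻⁵ × 0.747 × 56.1 = 3.93×10⁻³ Pa/m

3.93×10⁻³ Pa/m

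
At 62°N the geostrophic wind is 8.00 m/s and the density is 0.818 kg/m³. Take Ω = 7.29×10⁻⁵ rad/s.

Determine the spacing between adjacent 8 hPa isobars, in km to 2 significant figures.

950 km

Coriolis parameter at 62°N:
f = 2Ω sin φ = 2 × 7.29×10⁻⁵ × sin 62° = 1.29×10⁻⁴ s⁻¹
Geostrophic balance rearranged: |∂P/∂n| = f ρ V_g
|∂P/∂n| = 1.29×10⁻⁴ × 0.818 × 8.00 = 8.42×10⁻⁴ Pa/m
Isobar spacing: Δn = ΔP/|∂P/∂n| = 800 Pa / 8.42×10⁻⁴ Pa/m = 949630 m ≈ 950 km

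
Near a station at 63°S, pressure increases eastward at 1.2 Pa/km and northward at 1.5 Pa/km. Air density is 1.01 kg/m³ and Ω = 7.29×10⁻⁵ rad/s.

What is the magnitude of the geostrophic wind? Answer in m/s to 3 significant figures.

Coriolis parameter at 63°S:
f = 2Ω sin φ = 2 × 7.29×10⁻⁵ × sin 63° = 1.30×10⁻⁴ s⁻¹
In the Southern Hemisphere f is negative: f = −1.30×10⁻⁴ s⁻¹.
Component geostrophic relations (x east, y north):
u_g = −(1/(fρ)) ∂P/∂y,  v_g = (1/(fρ)) ∂P/∂x
u_g = −(1.5×10⁻³)/(−1.30×10⁻⁴ × 1.01) = 11.4 m/s;  v_g = (1.2×10⁻³)/(−1.30×10⁻⁴ × 1.01) = −9.15 m/s
|V_g| = √(u_g² + v_g²) = 14.6 m/s

14.6 m/s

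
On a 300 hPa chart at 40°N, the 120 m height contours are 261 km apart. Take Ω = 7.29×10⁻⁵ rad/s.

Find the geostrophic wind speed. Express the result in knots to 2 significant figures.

94 knots

Coriolis parameter at 40°N:
f = 2Ω sin φ = 2 × 7.29×10⁻⁵ × sin 40° = 9.37×10⁻⁵ s⁻¹
Height gradient: |∂Z/∂n| = 120 m / 261000 m = 4.60×10⁻⁴
On a pressure surface, geostrophic balance gives V_g = (g/f)|∂Z/∂n|:
V_g = 9.81 × 4.60×10⁻⁴ / 9.37×10⁻⁵ = 48.1 m/s
Converting: 48.1 m/s × 1.944 = 94 knots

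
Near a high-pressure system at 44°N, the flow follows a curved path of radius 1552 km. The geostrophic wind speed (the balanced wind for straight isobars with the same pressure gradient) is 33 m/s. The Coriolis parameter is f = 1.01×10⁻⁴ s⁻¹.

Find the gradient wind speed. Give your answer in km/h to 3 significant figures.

Around a high, pressure-gradient force acts outward with centrifugal, so Coriolis balances both:
fV = (1/ρ)|∂P/∂n| + V²/R  →  V² − fR·V + fR·V_g = 0
With fR = 1.01×10⁻⁴ × 1552×10³ m = 157 m/s:
V = [fR − √((fR)² − 4 fR V_g)]/2 = [157 − √(157² − 4×157×33)]/2 = 47.2 m/s
Supergeostrophic (V > V_g = 33 m/s), as expected around a high.
Converting: 47.2 m/s × 3.6 = 170 km/h

170 km/h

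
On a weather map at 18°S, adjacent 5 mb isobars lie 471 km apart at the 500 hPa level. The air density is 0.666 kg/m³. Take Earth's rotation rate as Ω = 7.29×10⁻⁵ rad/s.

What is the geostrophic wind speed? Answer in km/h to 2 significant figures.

Coriolis parameter at 18°S:
f = 2Ω sin φ = 2 × 7.29×10⁻⁵ × sin 18° = 4.51×10⁻⁵ s⁻¹
Pressure gradient: |∂P/∂n| = 500 Pa / 471000 m = 1.06×10⁻³ Pa/m
Geostrophic balance (pressure-gradient force = Coriolis force):
V_g = (1/(fρ)) |∂P/∂n| = 1.06×10⁻³ / (4.51×10⁻⁵ × 0.666) = 35.4 m/s
Converting: 35.4 m/s × 3.6 = 130 km/h

130 km/h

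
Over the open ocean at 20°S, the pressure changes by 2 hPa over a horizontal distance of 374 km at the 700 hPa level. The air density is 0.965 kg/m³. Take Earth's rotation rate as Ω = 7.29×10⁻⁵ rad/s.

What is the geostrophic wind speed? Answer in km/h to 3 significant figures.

40.0 km/h

Coriolis parameter at 20°S:
f = 2Ω sin φ = 2 × 7.29×10⁻⁵ × sin 20° = 4.99×10⁻⁵ s⁻¹
Pressure gradient: |∂P/∂n| = 200 Pa / 374000 m = 5.35×10⁻⁴ Pa/m
Geostrophic balance (pressure-gradient force = Coriolis force):
V_g = (1/(fρ)) |∂P/∂n| = 5.35×10⁻⁴ / (4.99×10⁻⁵ × 0.965) = 11.1 m/s
Converting: 11.1 m/s × 3.6 = 40.0 km/h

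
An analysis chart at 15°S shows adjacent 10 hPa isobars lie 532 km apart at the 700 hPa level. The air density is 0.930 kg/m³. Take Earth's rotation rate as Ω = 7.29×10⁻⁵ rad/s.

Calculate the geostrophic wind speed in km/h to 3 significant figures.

Coriolis parameter at 15°S:
f = 2Ω sin φ = 2 × 7.29×10⁻⁵ × sin 15° = 3.77×10⁻⁵ s⁻¹
Pressure gradient: |∂P/∂n| = 1000 Pa / 532000 m = 1.88×10⁻³ Pa/m
Geostrophic balance (pressure-gradient force = Coriolis force):
V_g = (1/(fρ)) |∂P/∂n| = 1.88×10⁻³ / (3.77×10⁻⁵ × 0.930) = 53.6 m/s
Converting: 53.6 m/s × 3.6 = 193 km/h

193 km/h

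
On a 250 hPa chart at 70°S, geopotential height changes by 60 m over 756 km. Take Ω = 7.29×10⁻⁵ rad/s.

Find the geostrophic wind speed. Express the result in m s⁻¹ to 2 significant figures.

5.7 m s⁻¹

Coriolis parameter at 70°S:
f = 2Ω sin φ = 2 × 7.29×10⁻⁵ × sin 70° = 1.37×10⁻⁴ s⁻¹
Height gradient: |∂Z/∂n| = 60 m / 756000 m = 7.94×10⁻⁵
On a pressure surface, geostrophic balance gives V_g = (g/f)|∂Z/∂n|:
V_g = 9.81 × 7.94×10⁻⁵ / 1.37×10⁻⁴ = 5.68 m/s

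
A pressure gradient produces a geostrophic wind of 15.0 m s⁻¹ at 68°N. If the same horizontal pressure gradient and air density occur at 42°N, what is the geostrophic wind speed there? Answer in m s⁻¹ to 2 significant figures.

With the same pressure gradient and density, V_g ∝ 1/f ∝ 1/sin φ.
V₂ = V₁ · sin φ₁ / sin φ₂ = 15.0 × sin 68° / sin 42°
V₂ = 15.0 × 0.9272/0.6691 = 21 m s⁻¹

21 m s⁻¹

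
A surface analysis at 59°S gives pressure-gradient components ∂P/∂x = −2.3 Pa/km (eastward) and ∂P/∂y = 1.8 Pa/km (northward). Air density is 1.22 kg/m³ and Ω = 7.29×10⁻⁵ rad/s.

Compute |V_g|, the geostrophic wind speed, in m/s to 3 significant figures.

19.2 m/s

Coriolis parameter at 59°S:
f = 2Ω sin φ = 2 × 7.29×10⁻⁵ × sin 59° = 1.25×10⁻⁴ s⁻¹
In the Southern Hemisphere f is negative: f = −1.25×10⁻⁴ s⁻¹.
Component geostrophic relations (x east, y north):
u_g = −(1/(fρ)) ∂P/∂y,  v_g = (1/(fρ)) ∂P/∂x
u_g = −(1.8×10⁻³)/(−1.25×10⁻⁴ × 1.22) = 11.8 m/s;  v_g = (−2.3×10⁻³)/(−1.25×10⁻⁴ × 1.22) = 15.1 m/s
|V_g| = √(u_g² + v_g²) = 19.2 m/s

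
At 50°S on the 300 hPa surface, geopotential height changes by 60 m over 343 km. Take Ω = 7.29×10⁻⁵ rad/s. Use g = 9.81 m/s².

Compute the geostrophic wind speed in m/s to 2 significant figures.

Coriolis parameter at 50°S:
f = 2Ω sin φ = 2 × 7.29×10⁻⁵ × sin 50° = 1.12×10⁻⁴ s⁻¹
Height gradient: |∂Z/∂n| = 60 m / 343000 m = 1.75×10⁻⁴
On a pressure surface, geostrophic balance gives V_g = (g/f)|∂Z/∂n|:
V_g = 9.81 × 1.75×10⁻⁴ / 1.12×10⁻⁴ = 15.4 m/s

15 m/s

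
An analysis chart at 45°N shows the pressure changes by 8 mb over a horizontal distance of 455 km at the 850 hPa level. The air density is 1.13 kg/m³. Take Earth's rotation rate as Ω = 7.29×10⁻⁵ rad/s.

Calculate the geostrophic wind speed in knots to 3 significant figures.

Coriolis parameter at 45°N:
f = 2Ω sin φ = 2 × 7.29×10⁻⁵ × sin 45° = 1.03×10⁻⁴ s⁻¹
Pressure gradient: |∂P/∂n| = 800 Pa / 455000 m = 1.76×10⁻³ Pa/m
Geostrophic balance (pressure-gradient force = Coriolis force):
V_g = (1/(fρ)) |∂P/∂n| = 1.76×10⁻³ / (1.03×10⁻⁴ × 1.13) = 15.1 m/s
Converting: 15.1 m/s × 1.944 = 29.3 knots

29.3 knots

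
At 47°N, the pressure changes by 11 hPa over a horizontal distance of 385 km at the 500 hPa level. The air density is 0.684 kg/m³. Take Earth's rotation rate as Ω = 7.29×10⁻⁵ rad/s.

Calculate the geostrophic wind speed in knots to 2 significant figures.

76 knots

Coriolis parameter at 47°N:
f = 2Ω sin φ = 2 × 7.29×10⁻⁵ × sin 47° = 1.07×10⁻⁴ s⁻¹
Pressure gradient: |∂P/∂n| = 1100 Pa / 385000 m = 2.86×10⁻³ Pa/m
Geostrophic balance (pressure-gradient force = Coriolis force):
V_g = (1/(fρ)) |∂P/∂n| = 2.86×10⁻³ / (1.07×10⁻⁴ × 0.684) = 39.2 m/s
Converting: 39.2 m/s × 1.944 = 76 knots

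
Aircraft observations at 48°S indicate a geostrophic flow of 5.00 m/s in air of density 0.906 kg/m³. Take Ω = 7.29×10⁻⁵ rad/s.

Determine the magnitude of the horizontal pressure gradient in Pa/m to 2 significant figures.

4.9×10⁻⁴ Pa/m

Coriolis parameter at 48°S:
f = 2Ω sin φ = 2 × 7.29×10⁻⁵ × sin 48° = 1.08×10⁻⁴ s⁻¹
Geostrophic balance rearranged: |∂P/∂n| = f ρ V_g
|∂P/∂n| = 1.08×10⁻⁴ × 0.906 × 5.00 = 4.91×10⁻⁴ Pa/m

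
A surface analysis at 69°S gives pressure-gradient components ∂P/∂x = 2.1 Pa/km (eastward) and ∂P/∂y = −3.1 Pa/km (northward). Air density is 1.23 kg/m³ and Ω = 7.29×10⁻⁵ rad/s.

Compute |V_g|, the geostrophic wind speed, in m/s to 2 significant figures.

Coriolis parameter at 69°S:
f = 2Ω sin φ = 2 × 7.29×10⁻⁵ × sin 69° = 1.36×10⁻⁴ s⁻¹
In the Southern Hemisphere f is negative: f = −1.36×10⁻⁴ s⁻¹.
Component geostrophic relations (x east, y north):
u_g = −(1/(fρ)) ∂P/∂y,  v_g = (1/(fρ)) ∂P/∂x
u_g = −(−3.1×10⁻³)/(−1.36×10⁻⁴ × 1.23) = −18.5 m/s;  v_g = (2.1×10⁻³)/(−1.36×10⁻⁴ × 1.23) = −12.5 m/s
|V_g| = √(u_g² + v_g²) = 22.4 m/s

22 m/s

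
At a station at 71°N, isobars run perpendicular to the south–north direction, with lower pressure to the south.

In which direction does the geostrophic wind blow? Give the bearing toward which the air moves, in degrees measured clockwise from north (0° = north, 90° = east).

The pressure-gradient force points toward the south (bearing 180°).
Geostrophic balance: in the Northern Hemisphere the Coriolis force deflects motion to the right, so the geostrophic wind blows 90° to the right of the pressure-gradient force (low pressure on the left).
Rotating 180° by 90° clockwise gives 270° — the wind blows toward the west.

270°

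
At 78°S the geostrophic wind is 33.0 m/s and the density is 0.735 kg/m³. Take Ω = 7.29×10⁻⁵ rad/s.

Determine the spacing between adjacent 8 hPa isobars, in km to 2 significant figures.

230 km

Coriolis parameter at 78°S:
f = 2Ω sin φ = 2 × 7.29×10⁻⁵ × sin 78° = 1.43×10⁻⁴ s⁻¹
Geostrophic balance rearranged: |∂P/∂n| = f ρ V_g
|∂P/∂n| = 1.43×10⁻⁴ × 0.735 × 33.0 = 3.46×10⁻³ Pa/m
Isobar spacing: Δn = ΔP/|∂P/∂n| = 800 Pa / 3.46×10⁻³ Pa/m = 231274 m ≈ 230 km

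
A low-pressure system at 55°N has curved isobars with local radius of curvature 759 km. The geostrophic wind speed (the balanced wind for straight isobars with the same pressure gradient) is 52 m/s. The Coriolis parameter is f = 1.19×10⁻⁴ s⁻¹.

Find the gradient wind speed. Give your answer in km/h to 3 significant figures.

Around a low, centrifugal force acts outward with Coriolis, so pressure-gradient force balances both:
(1/ρ)|∂P/∂n| = fV + V²/R  →  V² + fR·V − fR·V_g = 0
With fR = 1.19×10⁻⁴ × 759×10³ m = 90.3 m/s:
V = [−fR + √((fR)² + 4 fR V_g)]/2 = [−90.3 + √(90.3² + 4×90.3×52)]/2 = 36.9 m/s
Subgeostrophic (V < V_g = 52 m/s), as expected around a low.
Converting: 36.9 m/s × 3.6 = 133 km/h

133 km/h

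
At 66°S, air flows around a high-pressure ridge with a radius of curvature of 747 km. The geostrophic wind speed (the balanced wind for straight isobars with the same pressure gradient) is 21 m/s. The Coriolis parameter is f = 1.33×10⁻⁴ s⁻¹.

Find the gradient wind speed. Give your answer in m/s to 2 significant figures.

30 m/s

Around a high, pressure-gradient force acts outward with centrifugal, so Coriolis balances both:
fV = (1/ρ)|∂P/∂n| + V²/R  →  V² − fR·V + fR·V_g = 0
With fR = 1.33×10⁻⁴ × 747×10³ m = 99.4 m/s:
V = [fR − √((fR)² − 4 fR V_g)]/2 = [99.4 − √(99.4² − 4×99.4×21)]/2 = 30.1 m/s
Supergeostrophic (V > V_g = 21 m/s), as expected around a high.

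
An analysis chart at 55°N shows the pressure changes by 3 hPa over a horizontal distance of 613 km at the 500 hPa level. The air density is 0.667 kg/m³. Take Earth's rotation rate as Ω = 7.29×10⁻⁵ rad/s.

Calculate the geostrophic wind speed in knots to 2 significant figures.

Coriolis parameter at 55°N:
f = 2Ω sin φ = 2 × 7.29×10⁻⁵ × sin 55° = 1.19×10⁻⁴ s⁻¹
Pressure gradient: |∂P/∂n| = 300 Pa / 613000 m = 4.89×10⁻⁴ Pa/m
Geostrophic balance (pressure-gradient force = Coriolis force):
V_g = (1/(fρ)) |∂P/∂n| = 4.89×10⁻⁴ / (1.19×10⁻⁴ × 0.667) = 6.14 m/s
Converting: 6.14 m/s × 1.944 = 12 knots

12 knots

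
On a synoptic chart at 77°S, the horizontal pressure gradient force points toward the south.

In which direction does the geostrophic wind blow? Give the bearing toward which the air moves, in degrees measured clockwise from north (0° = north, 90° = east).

090°

The pressure-gradient force points toward the south (bearing 180°).
Geostrophic balance: in the Southern Hemisphere the Coriolis force deflects motion to the left, so the geostrophic wind blows 90° to the left of the pressure-gradient force (low pressure on the right).
Rotating 180° by 90° counterclockwise gives 090° — the wind blows toward the east.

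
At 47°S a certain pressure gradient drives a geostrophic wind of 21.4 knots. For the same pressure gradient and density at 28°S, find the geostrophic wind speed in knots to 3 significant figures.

With the same pressure gradient and density, V_g ∝ 1/f ∝ 1/sin φ.
V₂ = V₁ · sin φ₁ / sin φ₂ = 21.4 × sin 47° / sin 28°
V₂ = 21.4 × 0.7314/0.4695 = 33.3 knots

33.3 knots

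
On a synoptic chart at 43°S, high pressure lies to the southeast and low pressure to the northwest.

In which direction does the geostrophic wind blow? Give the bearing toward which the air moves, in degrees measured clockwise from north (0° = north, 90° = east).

The pressure-gradient force points toward the northwest (bearing 315°).
Geostrophic balance: in the Southern Hemisphere the Coriolis force deflects motion to the left, so the geostrophic wind blows 90° to the left of the pressure-gradient force (low pressure on the right).
Rotating 315° by 90° counterclockwise gives 225° — the wind blows toward the southwest.

225°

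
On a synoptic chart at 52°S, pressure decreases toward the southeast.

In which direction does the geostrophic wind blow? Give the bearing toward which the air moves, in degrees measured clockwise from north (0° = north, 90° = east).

045°

The pressure-gradient force points toward the southeast (bearing 135°).
Geostrophic balance: in the Southern Hemisphere the Coriolis force deflects motion to the left, so the geostrophic wind blows 90° to the left of the pressure-gradient force (low pressure on the right).
Rotating 135° by 90° counterclockwise gives 045° — the wind blows toward the northeast.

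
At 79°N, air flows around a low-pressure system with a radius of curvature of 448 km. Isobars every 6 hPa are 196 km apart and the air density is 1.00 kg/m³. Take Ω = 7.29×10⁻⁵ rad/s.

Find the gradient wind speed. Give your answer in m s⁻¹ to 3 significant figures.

16.9 m s⁻¹

Coriolis parameter at 79°N:
f = 2Ω sin φ = 2 × 7.29×10⁻⁵ × sin 79° = 1.43×10⁻⁴ s⁻¹
Pressure gradient: |∂P/∂n| = 600 Pa / 196000 m = 3.06×10⁻³ Pa/m
Geostrophic speed: V_g = |∂P/∂n|/(fρ) = 3.06×10⁻³/(1.43×10⁻⁴ × 1.00) = 21.4 m/s
Around a low, centrifugal force acts outward with Coriolis, so pressure-gradient force balances both:
(1/ρ)|∂P/∂n| = fV + V²/R  →  V² + fR·V − fR·V_g = 0
With fR = 1.43×10⁻⁴ × 448×10³ m = 64.1 m/s:
V = [−fR + √((fR)² + 4 fR V_g)]/2 = [−64.1 + √(64.1² + 4×64.1×21.4)]/2 = 16.9 m/s
Subgeostrophic (V < V_g = 21.4 m/s), as expected around a low.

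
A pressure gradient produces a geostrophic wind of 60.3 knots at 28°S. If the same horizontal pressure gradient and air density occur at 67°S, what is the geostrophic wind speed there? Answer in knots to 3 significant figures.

With the same pressure gradient and density, V_g ∝ 1/f ∝ 1/sin φ.
V₂ = V₁ · sin φ₁ / sin φ₂ = 60.3 × sin 28° / sin 67°
V₂ = 60.3 × 0.4695/0.9205 = 30.8 knots

30.8 knots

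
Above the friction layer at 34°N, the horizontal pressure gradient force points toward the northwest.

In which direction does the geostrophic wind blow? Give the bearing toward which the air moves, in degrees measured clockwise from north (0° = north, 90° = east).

The pressure-gradient force points toward the northwest (bearing 315°).
Geostrophic balance: in the Northern Hemisphere the Coriolis force deflects motion to the right, so the geostrophic wind blows 90° to the right of the pressure-gradient force (low pressure on the left).
Rotating 315° by 90° clockwise gives 045° — the wind blows toward the northeast.

045°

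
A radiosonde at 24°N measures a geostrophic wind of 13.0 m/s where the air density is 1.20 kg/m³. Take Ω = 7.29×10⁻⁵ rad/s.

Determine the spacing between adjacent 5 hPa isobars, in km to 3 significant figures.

540 km

Coriolis parameter at 24°N:
f = 2Ω sin φ = 2 × 7.29×10⁻⁵ × sin 24° = 5.93×10⁻⁵ s⁻¹
Geostrophic balance rearranged: |∂P/∂n| = f ρ V_g
|∂P/∂n| = 5.93×10⁻⁵ × 1.20 × 13.0 = 9.25×10⁻⁴ Pa/m
Isobar spacing: Δn = ΔP/|∂P/∂n| = 500 Pa / 9.25×10⁻⁴ Pa/m = 540474 m ≈ 540 km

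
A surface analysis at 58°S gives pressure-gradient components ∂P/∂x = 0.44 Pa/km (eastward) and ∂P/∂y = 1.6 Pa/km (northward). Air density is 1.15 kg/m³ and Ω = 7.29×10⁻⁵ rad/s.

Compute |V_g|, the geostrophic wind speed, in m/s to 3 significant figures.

Coriolis parameter at 58°S:
f = 2Ω sin φ = 2 × 7.29×10⁻⁵ × sin 58° = 1.24×10⁻⁴ s⁻¹
In the Southern Hemisphere f is negative: f = −1.24×10⁻⁴ s⁻¹.
Component geostrophic relations (x east, y north):
u_g = −(1/(fρ)) ∂P/∂y,  v_g = (1/(fρ)) ∂P/∂x
u_g = −(1.6×10⁻³)/(−1.24×10⁻⁴ × 1.15) = 11.3 m/s;  v_g = (0.44×10⁻³)/(−1.24×10⁻⁴ × 1.15) = −3.09 m/s
|V_g| = √(u_g² + v_g²) = 11.7 m/s

11.7 m/s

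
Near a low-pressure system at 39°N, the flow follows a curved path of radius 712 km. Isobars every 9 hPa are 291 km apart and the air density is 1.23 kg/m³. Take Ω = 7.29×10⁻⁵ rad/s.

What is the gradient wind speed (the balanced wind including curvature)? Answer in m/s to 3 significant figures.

Coriolis parameter at 39°N:
f = 2Ω sin φ = 2 × 7.29×10⁻⁵ × sin 39° = 9.18×10⁻⁵ s⁻¹
Pressure gradient: |∂P/∂n| = 900 Pa / 291000 m = 3.09×10⁻³ Pa/m
Geostrophic speed: V_g = |∂P/∂n|/(fρ) = 3.09×10⁻³/(9.18×10⁻⁵ × 1.23) = 27.4 m/s
Around a low, centrifugal force acts outward with Coriolis, so pressure-gradient force balances both:
(1/ρ)|∂P/∂n| = fV + V²/R  →  V² + fR·V − fR·V_g = 0
With fR = 9.18×10⁻⁵ × 712×10³ m = 65.3 m/s:
V = [−fR + √((fR)² + 4 fR V_g)]/2 = [−65.3 + √(65.3² + 4×65.3×27.4)]/2 = 20.8 m/s
Subgeostrophic (V < V_g = 27.4 m/s), as expected around a low.

20.8 m/s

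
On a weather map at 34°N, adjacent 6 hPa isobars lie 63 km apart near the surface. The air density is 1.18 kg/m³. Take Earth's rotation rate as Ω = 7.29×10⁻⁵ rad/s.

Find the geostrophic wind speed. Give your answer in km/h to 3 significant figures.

Coriolis parameter at 34°N:
f = 2Ω sin φ = 2 × 7.29×10⁻⁵ × sin 34° = 8.15×10⁻⁵ s⁻¹
Pressure gradient: |∂P/∂n| = 600 Pa / 63000 m = 9.52×10⁻³ Pa/m
Geostrophic balance (pressure-gradient force = Coriolis force):
V_g = (1/(fρ)) |∂P/∂n| = 9.52×10⁻³ / (8.15×10⁻⁵ × 1.18) = 99.0 m/s
Converting: 99.0 m/s × 3.6 = 356 km/h

356 km/h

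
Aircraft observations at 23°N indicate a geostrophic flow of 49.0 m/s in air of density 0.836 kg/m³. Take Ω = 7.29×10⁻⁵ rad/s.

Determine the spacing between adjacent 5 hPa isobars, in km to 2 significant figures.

Coriolis parameter at 23°N:
f = 2Ω sin φ = 2 × 7.29×10⁻⁵ × sin 23° = 5.70×10⁻⁵ s⁻¹
Geostrophic balance rearranged: |∂P/∂n| = f ρ V_g
|∂P/∂n| = 5.70×10⁻⁵ × 0.836 × 49.0 = 2.33×10⁻³ Pa/m
Isobar spacing: Δn = ΔP/|∂P/∂n| = 500 Pa / 2.33×10⁻³ Pa/m = 214256 m ≈ 210 km

210 km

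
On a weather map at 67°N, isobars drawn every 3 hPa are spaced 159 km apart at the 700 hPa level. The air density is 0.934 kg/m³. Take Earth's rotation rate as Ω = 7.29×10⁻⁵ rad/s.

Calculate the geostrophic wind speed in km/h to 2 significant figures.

54 km/h

Coriolis parameter at 67°N:
f = 2Ω sin φ = 2 × 7.29×10⁻⁵ × sin 67° = 1.34×10⁻⁴ s⁻¹
Pressure gradient: |∂P/∂n| = 300 Pa / 159000 m = 1.89×10⁻³ Pa/m
Geostrophic balance (pressure-gradient force = Coriolis force):
V_g = (1/(fρ)) |∂P/∂n| = 1.89×10⁻³ / (1.34×10⁻⁴ × 0.934) = 15.1 m/s
Converting: 15.1 m/s × 3.6 = 54 km/h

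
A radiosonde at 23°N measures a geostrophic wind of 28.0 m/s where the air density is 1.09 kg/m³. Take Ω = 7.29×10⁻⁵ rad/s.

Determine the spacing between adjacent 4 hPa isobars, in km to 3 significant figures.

230 km

Coriolis parameter at 23°N:
f = 2Ω sin φ = 2 × 7.29×10⁻⁵ × sin 23° = 5.70×10⁻⁵ s⁻¹
Geostrophic balance rearranged: |∂P/∂n| = f ρ V_g
|∂P/∂n| = 5.70×10⁻⁵ × 1.09 × 28.0 = 1.74×10⁻³ Pa/m
Isobar spacing: Δn = ΔP/|∂P/∂n| = 400 Pa / 1.74×10⁻³ Pa/m = 230059 m ≈ 230 km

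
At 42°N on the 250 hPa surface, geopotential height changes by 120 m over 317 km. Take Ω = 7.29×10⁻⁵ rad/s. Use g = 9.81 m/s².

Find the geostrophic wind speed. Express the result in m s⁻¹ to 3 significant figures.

Coriolis parameter at 42°N:
f = 2Ω sin φ = 2 × 7.29×10⁻⁵ × sin 42° = 9.76×10⁻⁵ s⁻¹
Height gradient: |∂Z/∂n| = 120 m / 317000 m = 3.79×10⁻⁴
On a pressure surface, geostrophic balance gives V_g = (g/f)|∂Z/∂n|:
V_g = 9.81 × 3.79×10⁻⁴ / 9.76×10⁻⁵ = 38.1 m/s

38.1 m s⁻¹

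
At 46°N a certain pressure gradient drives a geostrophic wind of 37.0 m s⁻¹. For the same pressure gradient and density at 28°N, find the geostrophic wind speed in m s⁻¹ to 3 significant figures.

With the same pressure gradient and density, V_g ∝ 1/f ∝ 1/sin φ.
V₂ = V₁ · sin φ₁ / sin φ₂ = 37.0 × sin 46° / sin 28°
V₂ = 37.0 × 0.7193/0.4695 = 56.7 m s⁻¹

56.7 m s⁻¹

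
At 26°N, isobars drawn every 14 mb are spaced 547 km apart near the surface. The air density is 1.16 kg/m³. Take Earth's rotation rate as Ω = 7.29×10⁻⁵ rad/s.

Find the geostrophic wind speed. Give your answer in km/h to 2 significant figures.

Coriolis parameter at 26°N:
f = 2Ω sin φ = 2 × 7.29×10⁻⁵ × sin 26° = 6.39×10⁻⁵ s⁻¹
Pressure gradient: |∂P/∂n| = 1400 Pa / 547000 m = 2.56×10⁻³ Pa/m
Geostrophic balance (pressure-gradient force = Coriolis force):
V_g = (1/(fρ)) |∂P/∂n| = 2.56×10⁻³ / (6.39×10⁻⁵ × 1.16) = 34.5 m/s
Converting: 34.5 m/s × 3.6 = 120 km/h

120 km/h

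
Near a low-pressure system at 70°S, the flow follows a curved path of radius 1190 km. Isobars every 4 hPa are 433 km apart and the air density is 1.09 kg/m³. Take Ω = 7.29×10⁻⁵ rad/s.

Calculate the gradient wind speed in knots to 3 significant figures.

11.6 knots

Coriolis parameter at 70°S:
f = 2Ω sin φ = 2 × 7.29×10⁻⁵ × sin 70° = 1.37×10⁻⁴ s⁻¹
Pressure gradient: |∂P/∂n| = 400 Pa / 433000 m = 9.24×10⁻⁴ Pa/m
Geostrophic speed: V_g = |∂P/∂n|/(fρ) = 9.24×10⁻⁴/(1.37×10⁻⁴ × 1.09) = 6.19 m/s
Around a low, centrifugal force acts outward with Coriolis, so pressure-gradient force balances both:
(1/ρ)|∂P/∂n| = fV + V²/R  →  V² + fR·V − fR·V_g = 0
With fR = 1.37×10⁻⁴ × 1190×10³ m = 163 m/s:
V = [−fR + √((fR)² + 4 fR V_g)]/2 = [−163 + √(163² + 4×163×6.19)]/2 = 5.97 m/s
Subgeostrophic (V < V_g = 6.19 m/s), as expected around a low.
Converting: 5.97 m/s × 1.944 = 11.6 knots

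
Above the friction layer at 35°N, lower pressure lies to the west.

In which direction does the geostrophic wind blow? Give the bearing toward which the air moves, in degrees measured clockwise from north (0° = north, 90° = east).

000°

The pressure-gradient force points toward the west (bearing 270°).
Geostrophic balance: in the Northern Hemisphere the Coriolis force deflects motion to the right, so the geostrophic wind blows 90° to the right of the pressure-gradient force (low pressure on the left).
Rotating 270° by 90° clockwise gives 000° — the wind blows toward the north.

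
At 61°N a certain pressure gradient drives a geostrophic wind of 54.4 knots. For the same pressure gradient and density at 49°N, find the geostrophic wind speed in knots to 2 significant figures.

With the same pressure gradient and density, V_g ∝ 1/f ∝ 1/sin φ.
V₂ = V₁ · sin φ₁ / sin φ₂ = 54.4 × sin 61° / sin 49°
V₂ = 54.4 × 0.8746/0.7547 = 63 knots

63 knots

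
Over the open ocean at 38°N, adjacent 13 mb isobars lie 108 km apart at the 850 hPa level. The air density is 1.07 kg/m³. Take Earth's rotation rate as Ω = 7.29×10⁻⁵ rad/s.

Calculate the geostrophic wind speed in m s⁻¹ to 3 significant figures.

125 m s⁻¹

Coriolis parameter at 38°N:
f = 2Ω sin φ = 2 × 7.29×10⁻⁵ × sin 38° = 8.98×10⁻⁵ s⁻¹
Pressure gradient: |∂P/∂n| = 1300 Pa / 108000 m = 1.20×10⁻² Pa/m
Geostrophic balance (pressure-gradient force = Coriolis force):
V_g = (1/(fρ)) |∂P/∂n| = 1.20×10⁻² / (8.98×10⁻⁵ × 1.07) = 125 m/s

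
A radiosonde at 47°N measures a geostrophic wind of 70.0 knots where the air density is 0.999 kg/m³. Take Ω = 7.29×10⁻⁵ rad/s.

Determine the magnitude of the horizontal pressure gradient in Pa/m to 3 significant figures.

Coriolis parameter at 47°N:
f = 2Ω sin φ = 2 × 7.29×10⁻⁵ × sin 47° = 1.07×10⁻⁴ s⁻¹
Wind speed in SI: 70.0 knots = 36.0 m/s
Geostrophic balance rearranged: |∂P/∂n| = f ρ V_g
|∂P/∂n| = 1.07×10⁻⁴ × 0.999 × 36.0 = 3.84×10⁻³ Pa/m

3.84×10⁻³ Pa/m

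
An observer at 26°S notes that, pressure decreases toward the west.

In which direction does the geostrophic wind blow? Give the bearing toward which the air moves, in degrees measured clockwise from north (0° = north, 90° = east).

180°

The pressure-gradient force points toward the west (bearing 270°).
Geostrophic balance: in the Southern Hemisphere the Coriolis force deflects motion to the left, so the geostrophic wind blows 90° to the left of the pressure-gradient force (low pressure on the right).
Rotating 270° by 90° counterclockwise gives 180° — the wind blows toward the south.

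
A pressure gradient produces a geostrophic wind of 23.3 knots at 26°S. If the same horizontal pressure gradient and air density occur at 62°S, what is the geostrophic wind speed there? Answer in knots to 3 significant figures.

11.6 knots

With the same pressure gradient and density, V_g ∝ 1/f ∝ 1/sin φ.
V₂ = V₁ · sin φ₁ / sin φ₂ = 23.3 × sin 26° / sin 62°
V₂ = 23.3 × 0.4384/0.8829 = 11.6 knots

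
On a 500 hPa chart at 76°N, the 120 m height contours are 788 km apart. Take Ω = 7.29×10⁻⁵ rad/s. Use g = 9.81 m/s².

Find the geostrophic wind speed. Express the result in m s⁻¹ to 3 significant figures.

Coriolis parameter at 76°N:
f = 2Ω sin φ = 2 × 7.29×10⁻⁵ × sin 76° = 1.41×10⁻⁴ s⁻¹
Height gradient: |∂Z/∂n| = 120 m / 788000 m = 1.52×10⁻⁴
On a pressure surface, geostrophic balance gives V_g = (g/f)|∂Z/∂n|:
V_g = 9.81 × 1.52×10⁻⁴ / 1.41×10⁻⁴ = 10.6 m/s

10.6 m s⁻¹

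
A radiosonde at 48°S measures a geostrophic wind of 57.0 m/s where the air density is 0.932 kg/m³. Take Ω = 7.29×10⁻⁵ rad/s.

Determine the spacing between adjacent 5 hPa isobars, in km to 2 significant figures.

87 km

Coriolis parameter at 48°S:
f = 2Ω sin φ = 2 × 7.29×10⁻⁵ × sin 48° = 1.08×10⁻⁴ s⁻¹
Geostrophic balance rearranged: |∂P/∂n| = f ρ V_g
|∂P/∂n| = 1.08×10⁻⁴ × 0.932 × 57.0 = 5.76×10⁻³ Pa/m
Isobar spacing: Δn = ΔP/|∂P/∂n| = 500 Pa / 5.76×10⁻³ Pa/m = 86866 m ≈ 87 km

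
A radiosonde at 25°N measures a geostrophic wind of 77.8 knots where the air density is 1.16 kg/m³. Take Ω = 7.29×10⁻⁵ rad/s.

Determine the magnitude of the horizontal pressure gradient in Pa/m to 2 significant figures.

2.9×10⁻³ Pa/m

Coriolis parameter at 25°N:
f = 2Ω sin φ = 2 × 7.29×10⁻⁵ × sin 25° = 6.16×10⁻⁵ s⁻¹
Wind speed in SI: 77.8 knots = 40.0 m/s
Geostrophic balance rearranged: |∂P/∂n| = f ρ V_g
|∂P/∂n| = 6.16×10⁻⁵ × 1.16 × 40.0 = 2.86×10⁻³ Pa/m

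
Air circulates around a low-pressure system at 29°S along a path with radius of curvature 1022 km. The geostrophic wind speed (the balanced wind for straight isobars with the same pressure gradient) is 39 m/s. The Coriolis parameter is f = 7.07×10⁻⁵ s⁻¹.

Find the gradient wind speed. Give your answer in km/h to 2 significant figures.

Around a low, centrifugal force acts outward with Coriolis, so pressure-gradient force balances both:
(1/ρ)|∂P/∂n| = fV + V²/R  →  V² + fR·V − fR·V_g = 0
With fR = 7.07×10⁻⁵ × 1022×10³ m = 72.3 m/s:
V = [−fR + √((fR)² + 4 fR V_g)]/2 = [−72.3 + √(72.3² + 4×72.3×39)]/2 = 28.1 m/s
Subgeostrophic (V < V_g = 39 m/s), as expected around a low.
Converting: 28.1 m/s × 3.6 = 100 km/h

100 km/h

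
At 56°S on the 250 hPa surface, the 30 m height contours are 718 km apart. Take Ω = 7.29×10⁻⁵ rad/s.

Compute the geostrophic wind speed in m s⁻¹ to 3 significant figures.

3.39 m s⁻¹

Coriolis parameter at 56°S:
f = 2Ω sin φ = 2 × 7.29×10⁻⁵ × sin 56° = 1.21×10⁻⁴ s⁻¹
Height gradient: |∂Z/∂n| = 30 m / 718000 m = 4.18×10⁻⁵
On a pressure surface, geostrophic balance gives V_g = (g/f)|∂Z/∂n|:
V_g = 9.81 × 4.18×10⁻⁵ / 1.21×10⁻⁴ = 3.39 m/s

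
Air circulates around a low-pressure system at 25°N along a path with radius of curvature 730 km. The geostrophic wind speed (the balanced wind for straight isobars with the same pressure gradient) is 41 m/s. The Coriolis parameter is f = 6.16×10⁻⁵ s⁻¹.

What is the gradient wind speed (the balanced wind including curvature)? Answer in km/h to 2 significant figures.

Around a low, centrifugal force acts outward with Coriolis, so pressure-gradient force balances both:
(1/ρ)|∂P/∂n| = fV + V²/R  →  V² + fR·V − fR·V_g = 0
With fR = 6.16×10⁻⁵ × 730×10³ m = 45.0 m/s:
V = [−fR + √((fR)² + 4 fR V_g)]/2 = [−45.0 + √(45.0² + 4×45.0×41)]/2 = 26 m/s
Subgeostrophic (V < V_g = 41 m/s), as expected around a low.
Converting: 26 m/s × 3.6 = 94 km/h

94 km/h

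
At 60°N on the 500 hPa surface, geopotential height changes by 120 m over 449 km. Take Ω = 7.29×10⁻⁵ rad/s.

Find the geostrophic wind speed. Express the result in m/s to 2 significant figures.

Coriolis parameter at 60°N:
f = 2Ω sin φ = 2 × 7.29×10⁻⁵ × sin 60° = 1.26×10⁻⁴ s⁻¹
Height gradient: |∂Z/∂n| = 120 m / 449000 m = 2.67×10⁻⁴
On a pressure surface, geostrophic balance gives V_g = (g/f)|∂Z/∂n|:
V_g = 9.81 × 2.67×10⁻⁴ / 1.26×10⁻⁴ = 20.8 m/s

21 m/s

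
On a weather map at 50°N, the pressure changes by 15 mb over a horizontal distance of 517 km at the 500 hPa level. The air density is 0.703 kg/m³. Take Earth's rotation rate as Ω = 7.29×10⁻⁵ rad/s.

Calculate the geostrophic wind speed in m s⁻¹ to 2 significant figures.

37 m s⁻¹

Coriolis parameter at 50°N:
f = 2Ω sin φ = 2 × 7.29×10⁻⁵ × sin 50° = 1.12×10⁻⁴ s⁻¹
Pressure gradient: |∂P/∂n| = 1500 Pa / 517000 m = 2.90×10⁻³ Pa/m
Geostrophic balance (pressure-gradient force = Coriolis force):
V_g = (1/(fρ)) |∂P/∂n| = 2.90×10⁻³ / (1.12×10⁻⁴ × 0.703) = 37.0 m/s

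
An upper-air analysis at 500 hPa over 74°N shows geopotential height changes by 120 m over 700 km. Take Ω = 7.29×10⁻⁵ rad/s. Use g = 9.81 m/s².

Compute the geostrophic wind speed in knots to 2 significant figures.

Coriolis parameter at 74°N:
f = 2Ω sin φ = 2 × 7.29×10⁻⁵ × sin 74° = 1.40×10⁻⁴ s⁻¹
Height gradient: |∂Z/∂n| = 120 m / 700000 m = 1.71×10⁻⁴
On a pressure surface, geostrophic balance gives V_g = (g/f)|∂Z/∂n|:
V_g = 9.81 × 1.71×10⁻⁴ / 1.40×10⁻⁴ = 12.0 m/s
Converting: 12.0 m/s × 1.944 = 23 knots

23 knots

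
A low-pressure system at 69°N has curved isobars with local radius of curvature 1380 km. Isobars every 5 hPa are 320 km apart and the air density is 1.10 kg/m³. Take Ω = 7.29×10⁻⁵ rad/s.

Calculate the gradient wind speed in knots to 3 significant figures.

19.3 knots

Coriolis parameter at 69°N:
f = 2Ω sin φ = 2 × 7.29×10⁻⁵ × sin 69° = 1.36×10⁻⁴ s⁻¹
Pressure gradient: |∂P/∂n| = 500 Pa / 320000 m = 1.56×10⁻³ Pa/m
Geostrophic speed: V_g = |∂P/∂n|/(fρ) = 1.56×10⁻³/(1.36×10⁻⁴ × 1.10) = 10.4 m/s
Around a low, centrifugal force acts outward with Coriolis, so pressure-gradient force balances both:
(1/ρ)|∂P/∂n| = fV + V²/R  →  V² + fR·V − fR·V_g = 0
With fR = 1.36×10⁻⁴ × 1380×10³ m = 188 m/s:
V = [−fR + √((fR)² + 4 fR V_g)]/2 = [−188 + √(188² + 4×188×10.4)]/2 = 9.91 m/s
Subgeostrophic (V < V_g = 10.4 m/s), as expected around a low.
Converting: 9.91 m/s × 1.944 = 19.3 knots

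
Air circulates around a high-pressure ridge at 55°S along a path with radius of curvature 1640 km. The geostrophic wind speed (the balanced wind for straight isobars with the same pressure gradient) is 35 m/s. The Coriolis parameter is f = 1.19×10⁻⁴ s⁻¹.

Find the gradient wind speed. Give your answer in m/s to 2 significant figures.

46 m/s

Around a high, pressure-gradient force acts outward with centrifugal, so Coriolis balances both:
fV = (1/ρ)|∂P/∂n| + V²/R  →  V² − fR·V + fR·V_g = 0
With fR = 1.19×10⁻⁴ × 1640×10³ m = 195 m/s:
V = [fR − √((fR)² − 4 fR V_g)]/2 = [195 − √(195² − 4×195×35)]/2 = 45.7 m/s
Supergeostrophic (V > V_g = 35 m/s), as expected around a high.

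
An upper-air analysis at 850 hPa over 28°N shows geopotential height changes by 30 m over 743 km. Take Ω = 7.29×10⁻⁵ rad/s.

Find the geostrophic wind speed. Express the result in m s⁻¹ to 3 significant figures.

Coriolis parameter at 28°N:
f = 2Ω sin φ = 2 × 7.29×10⁻⁵ × sin 28° = 6.84×10⁻⁵ s⁻¹
Height gradient: |∂Z/∂n| = 30 m / 743000 m = 4.04×10⁻⁵
On a pressure surface, geostrophic balance gives V_g = (g/f)|∂Z/∂n|:
V_g = 9.81 × 4.04×10⁻⁵ / 6.84×10⁻⁵ = 5.79 m/s

5.79 m s⁻¹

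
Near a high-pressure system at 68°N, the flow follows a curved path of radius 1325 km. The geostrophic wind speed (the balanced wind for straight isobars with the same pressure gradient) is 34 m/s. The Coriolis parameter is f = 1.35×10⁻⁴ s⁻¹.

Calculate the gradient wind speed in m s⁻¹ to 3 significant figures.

45.7 m s⁻¹

Around a high, pressure-gradient force acts outward with centrifugal, so Coriolis balances both:
fV = (1/ρ)|∂P/∂n| + V²/R  →  V² − fR·V + fR·V_g = 0
With fR = 1.35×10⁻⁴ × 1325×10³ m = 179 m/s:
V = [fR − √((fR)² − 4 fR V_g)]/2 = [179 − √(179² − 4×179×34)]/2 = 45.7 m/s
Supergeostrophic (V > V_g = 34 m/s), as expected around a high.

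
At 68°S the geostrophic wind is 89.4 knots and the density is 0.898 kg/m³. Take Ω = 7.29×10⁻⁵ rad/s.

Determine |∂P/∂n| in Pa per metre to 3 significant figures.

Coriolis parameter at 68°S:
f = 2Ω sin φ = 2 × 7.29×10⁻⁵ × sin 68° = 1.35×10⁻⁴ s⁻¹
Wind speed in SI: 89.4 knots = 46.0 m/s
Geostrophic balance rearranged: |∂P/∂n| = f ρ V_g
|∂P/∂n| = 1.35×10⁻⁴ × 0.898 × 46.0 = 5.58×10⁻³ Pa/m

5.58×10⁻³ Pa/m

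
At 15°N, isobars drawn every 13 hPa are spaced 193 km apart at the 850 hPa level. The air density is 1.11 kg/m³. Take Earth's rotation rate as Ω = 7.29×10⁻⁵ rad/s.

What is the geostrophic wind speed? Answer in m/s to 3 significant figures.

Coriolis parameter at 15°N:
f = 2Ω sin φ = 2 × 7.29×10⁻⁵ × sin 15° = 3.77×10⁻⁵ s⁻¹
Pressure gradient: |∂P/∂n| = 1300 Pa / 193000 m = 6.74×10⁻³ Pa/m
Geostrophic balance (pressure-gradient force = Coriolis force):
V_g = (1/(fρ)) |∂P/∂n| = 6.74×10⁻³ / (3.77×10⁻⁵ × 1.11) = 161 m/s

161 m/s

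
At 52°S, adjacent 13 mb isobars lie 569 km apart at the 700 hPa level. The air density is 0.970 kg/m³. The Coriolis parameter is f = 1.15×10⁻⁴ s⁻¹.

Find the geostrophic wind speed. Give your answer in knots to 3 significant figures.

Pressure gradient: |∂P/∂n| = 1300 Pa / 569000 m = 2.28×10⁻³ Pa/m
Geostrophic balance (pressure-gradient force = Coriolis force):
V_g = (1/(fρ)) |∂P/∂n| = 2.28×10⁻³ / (1.15×10⁻⁴ × 0.970) = 20.5 m/s
Converting: 20.5 m/s × 1.944 = 39.8 knots

39.8 knots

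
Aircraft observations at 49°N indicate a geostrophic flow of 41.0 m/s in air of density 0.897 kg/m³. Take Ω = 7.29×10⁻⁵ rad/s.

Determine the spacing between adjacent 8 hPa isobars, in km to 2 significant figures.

200 km

Coriolis parameter at 49°N:
f = 2Ω sin φ = 2 × 7.29×10⁻⁵ × sin 49° = 1.10×10⁻⁴ s⁻¹
Geostrophic balance rearranged: |∂P/∂n| = f ρ V_g
|∂P/∂n| = 1.10×10⁻⁴ × 0.897 × 41.0 = 4.05×10⁻³ Pa/m
Isobar spacing: Δn = ΔP/|∂P/∂n| = 800 Pa / 4.05×10⁻³ Pa/m = 197686 m ≈ 200 km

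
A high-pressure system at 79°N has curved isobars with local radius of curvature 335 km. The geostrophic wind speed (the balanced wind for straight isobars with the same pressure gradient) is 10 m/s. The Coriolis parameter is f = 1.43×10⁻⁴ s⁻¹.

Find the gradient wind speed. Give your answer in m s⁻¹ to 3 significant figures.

Around a high, pressure-gradient force acts outward with centrifugal, so Coriolis balances both:
fV = (1/ρ)|∂P/∂n| + V²/R  →  V² − fR·V + fR·V_g = 0
With fR = 1.43×10⁻⁴ × 335×10³ m = 47.9 m/s:
V = [fR − √((fR)² − 4 fR V_g)]/2 = [47.9 − √(47.9² − 4×47.9×10)]/2 = 14.2 m/s
Supergeostrophic (V > V_g = 10 m/s), as expected around a high.

14.2 m s⁻¹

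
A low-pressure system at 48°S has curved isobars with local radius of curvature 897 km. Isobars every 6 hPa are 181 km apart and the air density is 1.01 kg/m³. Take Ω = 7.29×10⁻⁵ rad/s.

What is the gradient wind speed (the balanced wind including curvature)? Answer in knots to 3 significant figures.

Coriolis parameter at 48°S:
f = 2Ω sin φ = 2 × 7.29×10⁻⁵ × sin 48° = 1.08×10⁻⁴ s⁻¹
Pressure gradient: |∂P/∂n| = 600 Pa / 181000 m = 3.31×10⁻³ Pa/m
Geostrophic speed: V_g = |∂P/∂n|/(fρ) = 3.31×10⁻³/(1.08×10⁻⁴ × 1.01) = 30.3 m/s
Around a low, centrifugal force acts outward with Coriolis, so pressure-gradient force balances both:
(1/ρ)|∂P/∂n| = fV + V²/R  →  V² + fR·V − fR·V_g = 0
With fR = 1.08×10⁻⁴ × 897×10³ m = 97.2 m/s:
V = [−fR + √((fR)² + 4 fR V_g)]/2 = [−97.2 + √(97.2² + 4×97.2×30.3)]/2 = 24.2 m/s
Subgeostrophic (V < V_g = 30.3 m/s), as expected around a low.
Converting: 24.2 m/s × 1.944 = 47.1 knots

47.1 knots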